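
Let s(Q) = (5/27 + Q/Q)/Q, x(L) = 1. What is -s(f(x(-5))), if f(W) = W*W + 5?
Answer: -16/81 ≈ -0.19753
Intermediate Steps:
f(W) = 5 + W² (f(W) = W² + 5 = 5 + W²)
s(Q) = 32/(27*Q) (s(Q) = (5*(1/27) + 1)/Q = (5/27 + 1)/Q = 32/(27*Q))
-s(f(x(-5))) = -32/(27*(5 + 1²)) = -32/(27*(5 + 1)) = -32/(27*6) = -1*16/81 = -16/81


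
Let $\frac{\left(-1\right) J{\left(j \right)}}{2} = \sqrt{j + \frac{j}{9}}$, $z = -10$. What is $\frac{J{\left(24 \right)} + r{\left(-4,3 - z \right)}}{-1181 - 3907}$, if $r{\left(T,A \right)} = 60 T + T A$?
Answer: $\frac{73}{1272} + \frac{\sqrt{15}}{1908} \approx 0.05942$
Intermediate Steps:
$r{\left(T,A \right)} = 60 T + A T$
$J{\left(j \right)} = - \frac{2 \sqrt{10} \sqrt{j}}{3}$ ($J{\left(j \right)} = - 2 \sqrt{j + \frac{j}{9}} = - 2 \sqrt{\frac{10 j}{9}} = - 2 \frac{\sqrt{10} \sqrt{j}}{3} = - \frac{2 \sqrt{10} \sqrt{j}}{3}$)
$\frac{J{\left(24 \right)} + r{\left(-4,3 - z \right)}}{-1181 - 3907} = \frac{- \frac{2 \sqrt{10} \sqrt{24}}{3} - 4 \left(60 + \left(3 - -10\right)\right)}{-1181 - 3907} = \frac{- \frac{2 \sqrt{10} \cdot 2 \sqrt{6}}{3} - 4 \left(60 + \left(3 + 10\right)\right)}{-5088} = \left(- \frac{8 \sqrt{15}}{3} - 4 \left(60 + 13\right)\right) \left(- \frac{1}{5088}\right) = \left(- \frac{8 \sqrt{15}}{3} - 292\right) \left(- \frac{1}{5088}\right) = \left(-292 - \frac{8 \sqrt{15}}{3}\right) \left(- \frac{1}{5088}\right) = \frac{73}{1272} + \frac{\sqrt{15}}{1908}$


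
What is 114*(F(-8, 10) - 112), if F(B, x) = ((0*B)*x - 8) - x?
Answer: -14820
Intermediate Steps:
F(B, x) = -8 - x (F(B, x) = (0*x - 8) - x = (0 - 8) - x = -8 - x)
114*(F(-8, 10) - 112) = 114*((-8 - 1*10) - 112) = 114*((-8 - 10) - 112) = 114*(-18 - 112) = 114*(-130) = -14820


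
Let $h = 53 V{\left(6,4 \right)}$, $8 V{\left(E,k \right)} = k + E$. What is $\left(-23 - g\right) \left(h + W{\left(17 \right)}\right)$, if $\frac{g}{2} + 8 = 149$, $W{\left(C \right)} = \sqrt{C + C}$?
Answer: $- \frac{80825}{4} - 305 \sqrt{34} \approx -21985.0$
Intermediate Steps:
$W{\left(C \right)} = \sqrt{2} \sqrt{C}$ ($W{\left(C \right)} = \sqrt{2 C} = \sqrt{2} \sqrt{C}$)
$V{\left(E,k \right)} = \frac{E}{8} + \frac{k}{8}$ ($V{\left(E,k \right)} = \frac{k + E}{8} = \frac{E + k}{8} = \frac{E}{8} + \frac{k}{8}$)
$g = 282$ ($g = -16 + 2 \cdot 149 = -16 + 298 = 282$)
$h = \frac{265}{4}$ ($h = 53 \left(\frac{1}{8} \cdot 6 + \frac{1}{8} \cdot 4\right) = 53 \left(\frac{3}{4} + \frac{1}{2}\right) = 53 \cdot \frac{5}{4} = \frac{265}{4} \approx 66.25$)
$\left(-23 - g\right) \left(h + W{\left(17 \right)}\right) = \left(-23 - 282\right) \left(\frac{265}{4} + \sqrt{2} \sqrt{17}\right) = \left(-23 - 282\right) \left(\frac{265}{4} + \sqrt{34}\right) = - 305 \left(\frac{265}{4} + \sqrt{34}\right) = - \frac{80825}{4} - 305 \sqrt{34}$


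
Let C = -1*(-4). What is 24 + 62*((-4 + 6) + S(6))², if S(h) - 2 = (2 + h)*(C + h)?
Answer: 437496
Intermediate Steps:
C = 4
S(h) = 2 + (2 + h)*(4 + h)
24 + 62*((-4 + 6) + S(6))² = 24 + 62*((-4 + 6) + (10 + 6² + 6*6))² = 24 + 62*(2 + (10 + 36 + 36))² = 24 + 62*(2 + 82)² = 24 + 62*84² = 24 + 62*7056 = 24 + 437472 = 437496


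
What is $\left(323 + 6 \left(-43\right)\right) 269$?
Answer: $17485$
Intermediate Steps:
$\left(323 + 6 \left(-43\right)\right) 269 = \left(323 - 258\right) 269 = 65 \cdot 269 = 17485$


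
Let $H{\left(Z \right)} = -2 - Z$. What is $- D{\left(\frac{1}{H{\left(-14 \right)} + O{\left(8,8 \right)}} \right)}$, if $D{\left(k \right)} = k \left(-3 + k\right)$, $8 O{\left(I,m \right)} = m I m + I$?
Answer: $\frac{230}{5929} \approx 0.038792$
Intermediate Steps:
$O{\left(I,m \right)} = \frac{I}{8} + \frac{I m^{2}}{8}$ ($O{\left(I,m \right)} = \frac{m I m + I}{8} = \frac{I m m + I}{8} = \frac{I m^{2} + I}{8} = \frac{I + I m^{2}}{8} = \frac{I}{8} + \frac{I m^{2}}{8}$)
$- D{\left(\frac{1}{H{\left(-14 \right)} + O{\left(8,8 \right)}} \right)} = - \frac{-3 + \frac{1}{\left(-2 - -14\right) + \frac{1}{8} \cdot 8 \left(1 + 8^{2}\right)}}{\left(-2 - -14\right) + \frac{1}{8} \cdot 8 \left(1 + 8^{2}\right)} = - \frac{-3 + \frac{1}{\left(-2 + 14\right) + \frac{1}{8} \cdot 8 \left(1 + 64\right)}}{\left(-2 + 14\right) + \frac{1}{8} \cdot 8 \left(1 + 64\right)} = - \frac{-3 + \frac{1}{12 + \frac{1}{8} \cdot 8 \cdot 65}}{12 + \frac{1}{8} \cdot 8 \cdot 65} = - \frac{-3 + \frac{1}{12 + 65}}{12 + 65} = - \frac{-3 + \frac{1}{77}}{77} = - \frac{-230}{77 \cdot 77} = \left(-1\right) \left(- \frac{230}{5929}\right) = \frac{230}{5929}$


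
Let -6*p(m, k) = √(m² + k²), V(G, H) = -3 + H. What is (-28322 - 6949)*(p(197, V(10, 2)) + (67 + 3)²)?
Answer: -172827900 + 11757*√38810/2 ≈ -1.7167e+8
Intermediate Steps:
p(m, k) = -√(k² + m²)/6 (p(m, k) = -√(m² + k²)/6 = -√(k² + m²)/6)
(-28322 - 6949)*(p(197, V(10, 2)) + (67 + 3)²) = (-28322 - 6949)*(-√((-3 + 2)² + 197²)/6 + (67 + 3)²) = -35271*(-√((-1)² + 38809)/6 + 70²) = -35271*(-√(1 + 38809)/6 + 4900) = -35271*(-√38810/6 + 4900) = -35271*(4900 - √38810/6) = -172827900 + 11757*√38810/2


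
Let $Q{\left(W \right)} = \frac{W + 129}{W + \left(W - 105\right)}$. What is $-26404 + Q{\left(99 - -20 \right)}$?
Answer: $- \frac{3511484}{133} \approx -26402.0$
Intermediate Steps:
$Q{\left(W \right)} = \frac{129 + W}{-105 + 2 W}$ ($Q{\left(W \right)} = \frac{129 + W}{W + \left(-105 + W\right)} = \frac{129 + W}{-105 + 2 W}$)
$-26404 + Q{\left(99 - -20 \right)} = -26404 + \frac{129 + \left(99 - -20\right)}{-105 + 2 \left(99 - -20\right)} = -26404 + \frac{129 + \left(99 + 20\right)}{-105 + 2 \left(99 + 20\right)} = -26404 + \frac{129 + 119}{-105 + 2 \cdot 119} = -26404 + \frac{1}{-105 + 238} \cdot 248 = -26404 + \frac{1}{133} \cdot 248 = -26404 + \frac{248}{133} = - \frac{3511484}{133}$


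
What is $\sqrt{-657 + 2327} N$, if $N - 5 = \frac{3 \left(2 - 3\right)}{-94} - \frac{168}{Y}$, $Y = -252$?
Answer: $\frac{1607 \sqrt{1670}}{282} \approx 232.88$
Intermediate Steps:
$N = \frac{1607}{282}$ ($N = 5 + \left(\frac{3 \left(2 - 3\right)}{-94} - \frac{168}{-252}\right) = 5 + \left(3 \left(-1\right) \left(- \frac{1}{94}\right) - - \frac{2}{3}\right) = 5 + \left(\left(-3\right) \left(- \frac{1}{94}\right) + \frac{2}{3}\right) = 5 + \left(\frac{3}{94} + \frac{2}{3}\right) = 5 + \frac{197}{282} = \frac{1607}{282} \approx 5.6986$)
$\sqrt{-657 + 2327} N = \sqrt{-657 + 2327} \cdot \frac{1607}{282} = \sqrt{1670} \cdot \frac{1607}{282} = \frac{1607 \sqrt{1670}}{282}$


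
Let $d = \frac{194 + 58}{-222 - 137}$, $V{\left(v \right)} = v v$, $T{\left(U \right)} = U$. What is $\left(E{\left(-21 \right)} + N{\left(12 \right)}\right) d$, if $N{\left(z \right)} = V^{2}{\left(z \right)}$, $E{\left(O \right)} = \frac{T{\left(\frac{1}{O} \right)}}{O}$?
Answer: $- \frac{36578308}{2513} \approx -14556.0$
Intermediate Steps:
$V{\left(v \right)} = v^{2}$
$E{\left(O \right)} = \frac{1}{O^{2}}$ ($E{\left(O \right)} = \frac{1}{O O} = \frac{1}{O^{2}}$)
$d = - \frac{252}{359}$ ($d = \frac{252}{-359} = 252 \left(- \frac{1}{359}\right) = - \frac{252}{359} \approx -0.70195$)
$N{\left(z \right)} = z^{4}$ ($N{\left(z \right)} = \left(z^{2}\right)^{2} = z^{4}$)
$\left(E{\left(-21 \right)} + N{\left(12 \right)}\right) d = \left(\frac{1}{441} + 12^{4}\right) \left(- \frac{252}{359}\right) = \left(\frac{1}{441} + 20736\right) \left(- \frac{252}{359}\right) = \frac{9144577}{441} \left(- \frac{252}{359}\right) = - \frac{36578308}{2513}$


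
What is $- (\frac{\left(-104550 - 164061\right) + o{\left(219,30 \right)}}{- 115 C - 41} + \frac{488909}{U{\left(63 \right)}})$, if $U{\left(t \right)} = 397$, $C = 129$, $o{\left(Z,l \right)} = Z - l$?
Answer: $- \frac{3689786909}{2952886} \approx -1249.6$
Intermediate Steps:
$- (\frac{\left(-104550 - 164061\right) + o{\left(219,30 \right)}}{- 115 C - 41} + \frac{488909}{U{\left(63 \right)}}) = - (\frac{\left(-104550 - 164061\right) + \left(219 - 30\right)}{\left(-115\right) 129 - 41} + \frac{488909}{397}) = - (\frac{-268611 + \left(219 - 30\right)}{-14835 - 41} + 488909 \cdot \frac{1}{397}) = - (\frac{-268611 + 189}{-14876} + \frac{488909}{397}) = - (\left(-268422\right) \left(- \frac{1}{14876}\right) + \frac{488909}{397}) = - (\frac{134211}{7438} + \frac{488909}{397}) = \left(-1\right) \frac{3689786909}{2952886} = - \frac{3689786909}{2952886}$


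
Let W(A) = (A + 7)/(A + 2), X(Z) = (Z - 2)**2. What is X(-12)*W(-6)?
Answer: -49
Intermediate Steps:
X(Z) = (-2 + Z)**2
W(A) = (7 + A)/(2 + A)
X(-12)*W(-6) = (-2 - 12)**2*((7 - 6)/(2 - 6)) = (-14)**2*(1/(-4)) = 196*(-1/4*1) = 196*(-1/4) = -49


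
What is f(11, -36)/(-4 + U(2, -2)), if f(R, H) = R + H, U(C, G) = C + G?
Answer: 25/4 ≈ 6.2500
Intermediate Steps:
f(R, H) = H + R
f(11, -36)/(-4 + U(2, -2)) = (-36 + 11)/(-4 + (2 - 2)) = -25/(-4 + 0) = -25/(-4) = -1/4*(-25) = 25/4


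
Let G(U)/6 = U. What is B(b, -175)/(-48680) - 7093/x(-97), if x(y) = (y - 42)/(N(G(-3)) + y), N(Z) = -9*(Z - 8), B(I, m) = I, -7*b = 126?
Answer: 23652177191/3383260 ≈ 6990.9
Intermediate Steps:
b = -18 (b = -⅐*126 = -18)
G(U) = 6*U
N(Z) = 72 - 9*Z (N(Z) = -9*(-8 + Z) = 72 - 9*Z)
x(y) = (-42 + y)/(234 + y) (x(y) = (y - 42)/((72 - 54*(-3)) + y) = (-42 + y)/((72 - 9*(-18)) + y) = (-42 + y)/((72 + 162) + y) = (-42 + y)/(234 + y))
B(b, -175)/(-48680) - 7093/x(-97) = -18/(-48680) - 7093*(234 - 97)/(-42 - 97) = -18*(-1/48680) - 7093/(-139/137) = 9/24340 - 7093/((1/137)*(-139)) = 9/24340 - 7093/(-139/137) = 9/24340 - 7093*(-137/139) = 9/24340 + 971741/139 = 23652177191/3383260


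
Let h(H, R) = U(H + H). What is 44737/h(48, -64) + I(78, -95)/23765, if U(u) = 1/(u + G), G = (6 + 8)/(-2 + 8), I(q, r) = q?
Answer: 313636567709/71295 ≈ 4.3991e+6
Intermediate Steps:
G = 7/3 (G = 14/6 = 14*(⅙) = 7/3 ≈ 2.3333)
U(u) = 1/(7/3 + u) (U(u) = 1/(u + 7/3) = 1/(7/3 + u))
h(H, R) = 3/(7 + 6*H) (h(H, R) = 3/(7 + 3*(H + H)) = 3/(7 + 3*(2*H)) = 3/(7 + 6*H))
44737/h(48, -64) + I(78, -95)/23765 = 44737/((3/(7 + 6*48))) + 78/23765 = 44737/((3/(7 + 288))) + 78*(1/23765) = 44737/((3/295)) + 78/23765 = 44737/((3*(1/295))) + 78/23765 = 44737/(3/295) + 78/23765 = 44737*(295/3) + 78/23765 = 13197415/3 + 78/23765 = 313636567709/71295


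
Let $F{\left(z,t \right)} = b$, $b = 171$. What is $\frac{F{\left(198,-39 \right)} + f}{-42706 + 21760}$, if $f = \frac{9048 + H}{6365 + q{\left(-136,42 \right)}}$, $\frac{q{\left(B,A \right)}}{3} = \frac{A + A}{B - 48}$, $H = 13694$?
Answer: $- \frac{51102449}{6131459742} \approx -0.0083345$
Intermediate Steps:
$F{\left(z,t \right)} = 171$
$q{\left(B,A \right)} = \frac{6 A}{-48 + B}$ ($q{\left(B,A \right)} = 3 \frac{A + A}{B - 48} = 3 \frac{2 A}{-48 + B} = \frac{6 A}{-48 + B}$)
$f = \frac{1046132}{292727}$ ($f = \frac{9048 + 13694}{6365 + 6 \cdot 42 \frac{1}{-48 - 136}} = \frac{22742}{6365 + 6 \cdot 42 \frac{1}{-184}} = \frac{22742}{6365 + 6 \cdot 42 \left(- \frac{1}{184}\right)} = \frac{22742}{6365 - \frac{63}{46}} = \frac{22742}{\frac{292727}{46}} = 22742 \cdot \frac{46}{292727} = \frac{1046132}{292727} \approx 3.5737$)
$\frac{F{\left(198,-39 \right)} + f}{-42706 + 21760} = \frac{171 + \frac{1046132}{292727}}{-42706 + 21760} = \frac{51102449}{292727 \left(-20946\right)} = \frac{51102449}{292727} \left(- \frac{1}{20946}\right) = - \frac{51102449}{6131459742}$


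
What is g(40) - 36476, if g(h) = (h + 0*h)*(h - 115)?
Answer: -39476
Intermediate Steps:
g(h) = h*(-115 + h) (g(h) = (h + 0)*(-115 + h) = h*(-115 + h))
g(40) - 36476 = 40*(-115 + 40) - 36476 = 40*(-75) - 36476 = -3000 - 36476 = -39476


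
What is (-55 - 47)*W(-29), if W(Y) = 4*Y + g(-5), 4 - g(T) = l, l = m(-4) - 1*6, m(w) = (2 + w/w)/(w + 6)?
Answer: 10965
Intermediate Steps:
m(w) = 3/(6 + w) (m(w) = (2 + 1)/(6 + w) = 3/(6 + w))
l = -9/2 (l = 3/(6 - 4) - 1*6 = 3/2 - 6 = -9/2 ≈ -4.5000)
g(T) = 17/2 (g(T) = 4 - 1*(-9/2) = 4 + 9/2 = 17/2)
W(Y) = 17/2 + 4*Y (W(Y) = 4*Y + 17/2 = 17/2 + 4*Y)
(-55 - 47)*W(-29) = (-55 - 47)*(17/2 + 4*(-29)) = -102*(17/2 - 116) = -102*(-215/2) = 10965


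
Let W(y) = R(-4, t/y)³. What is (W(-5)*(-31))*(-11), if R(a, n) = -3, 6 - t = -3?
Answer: -9207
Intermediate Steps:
t = 9 (t = 6 - 1*(-3) = 6 + 3 = 9)
W(y) = -27 (W(y) = (-3)³ = -27)
(W(-5)*(-31))*(-11) = -27*(-31)*(-11) = 837*(-11) = -9207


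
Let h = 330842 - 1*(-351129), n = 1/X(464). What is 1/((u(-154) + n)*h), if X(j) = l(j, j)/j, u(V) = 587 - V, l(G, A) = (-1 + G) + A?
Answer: 927/468767088241 ≈ 1.9775e-9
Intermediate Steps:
l(G, A) = -1 + A + G
X(j) = (-1 + 2*j)/j (X(j) = (-1 + j + j)/j = (-1 + 2*j)/j)
n = 464/927 (n = 1/(2 - 1/464) = 1/(927/464) = 464/927 ≈ 0.50054)
h = 681971 (h = 330842 + 351129 = 681971)
1/((u(-154) + n)*h) = 1/(((587 - 1*(-154)) + 464/927)*681971) = (1/681971)/((587 + 154) + 464/927) = (1/681971)/(741 + 464/927) = (1/681971)/(687371/927) = (927/687371)*(1/681971) = 927/468767088241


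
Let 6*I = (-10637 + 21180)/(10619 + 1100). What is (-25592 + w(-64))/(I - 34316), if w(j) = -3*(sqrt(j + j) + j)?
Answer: 1785975600/2412884681 + 1687536*I*sqrt(2)/2412884681 ≈ 0.74018 + 0.00098908*I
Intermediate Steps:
I = 10543/70314 (I = ((-10637 + 21180)/(10619 + 1100))/6 = (10543/11719)/6 = (10543*(1/11719))/6 = (1/6)*(10543/11719) = 10543/70314 ≈ 0.14994)
w(j) = -3*j - 3*sqrt(2)*sqrt(j) (w(j) = -3*(sqrt(2*j) + j) = -3*(sqrt(2)*sqrt(j) + j) = -3*(j + sqrt(2)*sqrt(j)) = -3*j - 3*sqrt(2)*sqrt(j))
(-25592 + w(-64))/(I - 34316) = (-25592 + (-3*(-64) - 3*sqrt(2)*sqrt(-64)))/(10543/70314 - 34316) = (-25592 + (192 - 3*sqrt(2)*8*I))/(-2412884681/70314) = (-25592 + (192 - 24*I*sqrt(2)))*(-70314/2412884681) = (-25400 - 24*I*sqrt(2))*(-70314/2412884681) = 1785975600/2412884681 + 1687536*I*sqrt(2)/2412884681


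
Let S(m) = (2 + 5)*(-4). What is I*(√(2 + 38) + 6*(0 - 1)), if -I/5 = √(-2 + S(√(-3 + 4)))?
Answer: 10*I*√30*(3 - √10) ≈ -8.8883*I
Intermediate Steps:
S(m) = -28 (S(m) = 7*(-4) = -28)
I = -5*I*√30 (I = -5*√(-2 - 28) = -5*I*√30 ≈ -27.386*I)
I*(√(2 + 38) + 6*(0 - 1)) = (-5*I*√30)*(√(2 + 38) + 6*(0 - 1)) = (-5*I*√30)*(√40 + 6*(-1)) = (-5*I*√30)*(2*√10 - 6) = (-5*I*√30)*(-6 + 2*√10) = -5*I*√30*(-6 + 2*√10)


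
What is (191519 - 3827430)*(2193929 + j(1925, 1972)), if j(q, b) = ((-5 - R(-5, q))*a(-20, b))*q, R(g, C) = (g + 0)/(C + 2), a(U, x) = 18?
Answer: -14158316271458213/1927 ≈ -7.3473e+12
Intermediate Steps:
R(g, C) = g/(2 + C)
j(q, b) = q*(-90 + 90/(2 + q)) (j(q, b) = ((-5 - (-5)/(2 + q))*18)*q = ((-5 + 5/(2 + q))*18)*q = (-90 + 90/(2 + q))*q = q*(-90 + 90/(2 + q)))
(191519 - 3827430)*(2193929 + j(1925, 1972)) = (191519 - 3827430)*(2193929 - 90*1925*(1 + 1925)/(2 + 1925)) = -3635911*(2193929 - 90*1925*1926/1927) = -3635911*(2193929 - 90*1925*1/1927*1926) = -3635911*(2193929 - 333679500/1927) = -3635911*3894021683/1927 = -14158316271458213/1927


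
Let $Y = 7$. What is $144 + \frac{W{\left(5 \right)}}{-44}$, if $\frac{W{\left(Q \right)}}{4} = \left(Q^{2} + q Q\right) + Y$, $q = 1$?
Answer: $\frac{1547}{11} \approx 140.64$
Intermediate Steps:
$W{\left(Q \right)} = 28 + 4 Q + 4 Q^{2}$ ($W{\left(Q \right)} = 4 \left(\left(Q^{2} + 1 Q\right) + 7\right) = 4 \left(\left(Q^{2} + Q\right) + 7\right) = 4 \left(\left(Q + Q^{2}\right) + 7\right) = 4 \left(7 + Q + Q^{2}\right) = 28 + 4 Q + 4 Q^{2}$)
$144 + \frac{W{\left(5 \right)}}{-44} = 144 + \frac{28 + 4 \cdot 5 + 4 \cdot 5^{2}}{-44} = 144 - \frac{28 + 20 + 4 \cdot 25}{44} = 144 - \frac{28 + 20 + 100}{44} = 144 - \frac{37}{11} = \frac{1547}{11}$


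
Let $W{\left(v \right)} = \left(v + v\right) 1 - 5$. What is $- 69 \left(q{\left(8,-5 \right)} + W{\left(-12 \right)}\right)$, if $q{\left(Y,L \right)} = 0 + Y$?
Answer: $1449$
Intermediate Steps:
$q{\left(Y,L \right)} = Y$
$W{\left(v \right)} = -5 + 2 v$ ($W{\left(v \right)} = 2 v 1 - 5 = 2 v - 5 = -5 + 2 v$)
$- 69 \left(q{\left(8,-5 \right)} + W{\left(-12 \right)}\right) = - 69 \left(8 + \left(-5 + 2 \left(-12\right)\right)\right) = - 69 \left(8 - 29\right) = \left(-69\right) \left(-21\right) = 1449$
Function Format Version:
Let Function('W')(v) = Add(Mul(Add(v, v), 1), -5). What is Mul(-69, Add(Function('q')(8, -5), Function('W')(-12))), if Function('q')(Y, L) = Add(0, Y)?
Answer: 1449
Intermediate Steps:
Function('q')(Y, L) = Y
Function('W')(v) = Add(-5, Mul(2, v)) (Function('W')(v) = Add(Mul(Mul(2, v), 1), -5) = Add(Mul(2, v), -5) = Add(-5, Mul(2, v)))
Mul(-69, Add(Function('q')(8, -5), Function('W')(-12))) = Mul(-69, Add(8, Add(-5, Mul(2, -12)))) = Mul(-69, Add(8, Add(-5, -24))) = Mul(-69, Add(8, -29)) = Mul(-69, -21) = 1449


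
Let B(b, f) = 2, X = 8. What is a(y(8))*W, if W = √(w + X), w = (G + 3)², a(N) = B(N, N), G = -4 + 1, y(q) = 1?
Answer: 4*√2 ≈ 5.6569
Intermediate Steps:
G = -3
a(N) = 2
w = 0 (w = (-3 + 3)² = 0² = 0)
W = 2*√2 (W = √(0 + 8) = √8 = 2*√2 ≈ 2.8284)
a(y(8))*W = 2*(2*√2) = 4*√2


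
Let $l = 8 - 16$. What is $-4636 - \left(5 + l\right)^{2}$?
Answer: $-4645$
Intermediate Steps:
$l = -8$ ($l = 8 - 16 = -8$)
$-4636 - \left(5 + l\right)^{2} = -4636 - \left(5 - 8\right)^{2} = -4636 - \left(-3\right)^{2} = -4636 - 9 = -4645$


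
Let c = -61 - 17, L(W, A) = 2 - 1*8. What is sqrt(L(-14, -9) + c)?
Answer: 2*I*sqrt(21) ≈ 9.1651*I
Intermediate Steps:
L(W, A) = -6 (L(W, A) = 2 - 8 = -6)
c = -78
sqrt(L(-14, -9) + c) = sqrt(-6 - 78) = sqrt(-84) = 2*I*sqrt(21)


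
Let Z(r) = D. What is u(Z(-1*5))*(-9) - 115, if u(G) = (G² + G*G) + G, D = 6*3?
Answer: -6109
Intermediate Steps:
D = 18
Z(r) = 18
u(G) = G + 2*G² (u(G) = (G² + G²) + G = 2*G² + G = G + 2*G²)
u(Z(-1*5))*(-9) - 115 = (18*(1 + 2*18))*(-9) - 115 = (18*(1 + 36))*(-9) - 115 = (18*37)*(-9) - 115 = 666*(-9) - 115 = -5994 - 115 = -6109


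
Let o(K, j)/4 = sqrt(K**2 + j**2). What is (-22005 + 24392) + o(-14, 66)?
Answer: 2387 + 8*sqrt(1138) ≈ 2656.9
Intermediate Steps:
o(K, j) = 4*sqrt(K**2 + j**2)
(-22005 + 24392) + o(-14, 66) = (-22005 + 24392) + 4*sqrt((-14)**2 + 66**2) = 2387 + 4*sqrt(196 + 4356) = 2387 + 4*sqrt(4552) = 2387 + 4*(2*sqrt(1138)) = 2387 + 8*sqrt(1138)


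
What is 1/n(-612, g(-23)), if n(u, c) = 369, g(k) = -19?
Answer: 1/369 ≈ 0.0027100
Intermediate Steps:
1/n(-612, g(-23)) = 1/369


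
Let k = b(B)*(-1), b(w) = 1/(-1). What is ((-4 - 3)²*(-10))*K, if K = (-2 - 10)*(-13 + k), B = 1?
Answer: -70560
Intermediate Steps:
b(w) = -1
k = 1 (k = -1*(-1) = 1)
K = 144 (K = (-2 - 10)*(-13 + 1) = -12*(-12) = 144)
((-4 - 3)²*(-10))*K = ((-4 - 3)²*(-10))*144 = ((-7)²*(-10))*144 = (49*(-10))*144 = -490*144 = -70560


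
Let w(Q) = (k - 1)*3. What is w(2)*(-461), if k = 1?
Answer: 0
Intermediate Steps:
w(Q) = 0 (w(Q) = (1 - 1)*3 = 0*3 = 0)
w(2)*(-461) = 0*(-461) = 0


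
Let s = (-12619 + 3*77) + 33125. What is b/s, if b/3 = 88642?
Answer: 265926/20737 ≈ 12.824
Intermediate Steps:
b = 265926 (b = 3*88642 = 265926)
s = 20737 (s = (-12619 + 231) + 33125 = -12388 + 33125 = 20737)
b/s = 265926/20737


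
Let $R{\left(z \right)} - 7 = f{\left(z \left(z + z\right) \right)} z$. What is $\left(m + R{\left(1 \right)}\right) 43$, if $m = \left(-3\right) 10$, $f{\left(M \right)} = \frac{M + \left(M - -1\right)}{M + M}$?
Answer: $- \frac{3741}{4} \approx -935.25$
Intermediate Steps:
$f{\left(M \right)} = \frac{1 + 2 M}{2 M}$ ($f{\left(M \right)} = \frac{M + \left(M + 1\right)}{2 M} = \left(M + \left(1 + M\right)\right) \frac{1}{2 M} = \left(1 + 2 M\right) \frac{1}{2 M} = \frac{1 + 2 M}{2 M}$)
$m = -30$
$R{\left(z \right)} = 7 + \frac{\frac{1}{2} + 2 z^{2}}{2 z}$ ($R{\left(z \right)} = 7 + \frac{\frac{1}{2} + z \left(z + z\right)}{z \left(z + z\right)} z = 7 + \frac{\frac{1}{2} + z 2 z}{z 2 z} z = 7 + \frac{\frac{1}{2} + 2 z^{2}}{2 z^{2}} z = 7 + \frac{\frac{1}{2} + 2 z^{2}}{2 z}$)
$\left(m + R{\left(1 \right)}\right) 43 = \left(-30 + \left(7 + 1 + \frac{1}{4 \cdot 1}\right)\right) 43 = \left(-30 + \left(7 + 1 + \frac{1}{4} \cdot 1\right)\right) 43 = \left(-30 + \left(7 + 1 + \frac{1}{4}\right)\right) 43 = \left(-30 + \frac{33}{4}\right) 43 = \left(- \frac{87}{4}\right) 43 = - \frac{3741}{4}$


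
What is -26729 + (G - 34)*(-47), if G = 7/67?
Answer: -1684106/67 ≈ -25136.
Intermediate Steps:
G = 7/67 (G = 7*(1/67) = 7/67 ≈ 0.10448)
-26729 + (G - 34)*(-47) = -26729 + (7/67 - 34)*(-47) = -26729 - 2271/67*(-47) = -26729 + 106737/67 = -1684106/67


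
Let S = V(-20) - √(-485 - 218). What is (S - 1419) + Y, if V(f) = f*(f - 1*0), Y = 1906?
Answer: 887 - I*√703 ≈ 887.0 - 26.514*I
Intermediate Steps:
V(f) = f² (V(f) = f*(f + 0) = f*f = f²)
S = 400 - I*√703 (S = (-20)² - √(-485 - 218) = 400 - √(-703) = 400 - I*√703 ≈ 400.0 - 26.514*I)
(S - 1419) + Y = ((400 - I*√703) - 1419) + 1906 = (-1019 - I*√703) + 1906 = 887 - I*√703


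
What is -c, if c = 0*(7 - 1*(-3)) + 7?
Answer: -7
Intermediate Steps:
c = 7 (c = 0*(7 + 3) + 7 = 0*10 + 7 = 0 + 7 = 7)
-c = -1*7 = -7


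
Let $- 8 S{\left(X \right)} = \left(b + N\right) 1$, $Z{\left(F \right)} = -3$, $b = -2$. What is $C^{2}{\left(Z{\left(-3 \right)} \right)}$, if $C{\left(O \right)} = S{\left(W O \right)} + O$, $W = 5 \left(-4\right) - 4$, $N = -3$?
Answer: $\frac{361}{64} \approx 5.6406$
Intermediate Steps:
$W = -24$ ($W = -20 - 4 = -24$)
$S{\left(X \right)} = \frac{5}{8}$ ($S{\left(X \right)} = - \frac{\left(-2 - 3\right) 1}{8} = - \frac{\left(-5\right) 1}{8} = \left(- \frac{1}{8}\right) \left(-5\right) = \frac{5}{8}$)
$C{\left(O \right)} = \frac{5}{8} + O$
$C^{2}{\left(Z{\left(-3 \right)} \right)} = \left(\frac{5}{8} - 3\right)^{2} = \left(- \frac{19}{8}\right)^{2} = \frac{361}{64}$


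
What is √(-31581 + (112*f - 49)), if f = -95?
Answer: I*√42270 ≈ 205.6*I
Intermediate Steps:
√(-31581 + (112*f - 49)) = √(-31581 + (112*(-95) - 49)) = √(-31581 + (-10640 - 49)) = √(-31581 - 10689) = √(-42270) = I*√42270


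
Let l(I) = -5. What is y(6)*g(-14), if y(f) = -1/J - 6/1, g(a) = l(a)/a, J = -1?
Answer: -25/14 ≈ -1.7857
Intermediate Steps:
g(a) = -5/a
y(f) = -5 (y(f) = -1/(-1) - 6/1 = -1*(-1) - 6*1 = 1 - 6 = -5)
y(6)*g(-14) = -(-25)/(-14) = -(-25)*(-1)/14 = -5*5/14 = -25/14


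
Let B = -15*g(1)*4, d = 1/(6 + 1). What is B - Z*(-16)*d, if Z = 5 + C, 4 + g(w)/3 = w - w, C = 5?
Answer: 5200/7 ≈ 742.86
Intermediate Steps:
g(w) = -12 (g(w) = -12 + 3*(w - w) = -12 + 3*0 = -12 + 0 = -12)
d = 1/7 ≈ 0.14286
Z = 10 (Z = 5 + 5 = 10)
B = 720 (B = -15*(-12)*4 = 180*4 = 720)
B - Z*(-16)*d = 720 - 10*(-16)/7 = 720 - (-160)/7 = 720 - 1*(-160/7) = 720 + 160/7 = 5200/7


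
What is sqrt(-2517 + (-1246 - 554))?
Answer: I*sqrt(4317) ≈ 65.704*I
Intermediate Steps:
sqrt(-2517 + (-1246 - 554)) = sqrt(-2517 - 1800) = sqrt(-4317) = I*sqrt(4317)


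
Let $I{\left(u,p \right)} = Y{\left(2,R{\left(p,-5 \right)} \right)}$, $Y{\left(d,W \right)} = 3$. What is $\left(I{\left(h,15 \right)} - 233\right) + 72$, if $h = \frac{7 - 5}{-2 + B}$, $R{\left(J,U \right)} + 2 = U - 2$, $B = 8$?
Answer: $-158$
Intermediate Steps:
$R{\left(J,U \right)} = -4 + U$ ($R{\left(J,U \right)} = -2 + \left(U - 2\right) = -2 + \left(-2 + U\right) = -4 + U$)
$h = \frac{1}{3}$ ($h = \frac{7 - 5}{-2 + 8} = \frac{2}{6} = 2 \cdot \frac{1}{6} = \frac{1}{3} \approx 0.33333$)
$I{\left(u,p \right)} = 3$
$\left(I{\left(h,15 \right)} - 233\right) + 72 = \left(3 - 233\right) + 72 = -230 + 72 = -158$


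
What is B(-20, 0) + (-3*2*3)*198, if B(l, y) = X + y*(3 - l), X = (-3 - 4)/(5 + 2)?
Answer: -3565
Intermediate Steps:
X = -1 (X = -7/7 = -7*1/7 = -1)
B(l, y) = -1 + y*(3 - l)
B(-20, 0) + (-3*2*3)*198 = (-1 + 3*0 - 1*(-20)*0) + (-3*2*3)*198 = (-1 + 0 + 0) - 6*3*198 = -1 - 18*198 = -1 - 3564 = -3565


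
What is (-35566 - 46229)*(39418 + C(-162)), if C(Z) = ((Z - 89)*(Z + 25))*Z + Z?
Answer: 452443971210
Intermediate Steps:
C(Z) = Z + Z*(-89 + Z)*(25 + Z) (C(Z) = ((-89 + Z)*(25 + Z))*Z + Z = Z*(-89 + Z)*(25 + Z) + Z = Z + Z*(-89 + Z)*(25 + Z))
(-35566 - 46229)*(39418 + C(-162)) = (-35566 - 46229)*(39418 - 162*(-2224 + (-162)² - 64*(-162))) = -81795*(39418 - 162*(-2224 + 26244 + 10368)) = -81795*(39418 - 162*34388) = -81795*(39418 - 5570856) = -81795*(-5531438) = 452443971210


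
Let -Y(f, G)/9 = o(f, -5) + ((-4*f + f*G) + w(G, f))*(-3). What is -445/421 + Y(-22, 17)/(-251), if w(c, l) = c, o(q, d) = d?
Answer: 2927083/105671 ≈ 27.700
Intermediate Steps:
Y(f, G) = 45 - 108*f + 27*G + 27*G*f (Y(f, G) = -9*(-5 + ((-4*f + f*G) + G)*(-3)) = -9*(-5 + ((-4*f + G*f) + G)*(-3)) = -9*(-5 + (G - 4*f + G*f)*(-3)) = -9*(-5 + (-3*G + 12*f - 3*G*f)) = -9*(-5 - 3*G + 12*f - 3*G*f) = 45 - 108*f + 27*G + 27*G*f)
-445/421 + Y(-22, 17)/(-251) = -445/421 + (45 - 108*(-22) + 27*17 + 27*17*(-22))/(-251) = -445*1/421 + (45 + 2376 + 459 - 10098)*(-1/251) = -445/421 - 7218*(-1/251) = -445/421 + 7218/251 = 2927083/105671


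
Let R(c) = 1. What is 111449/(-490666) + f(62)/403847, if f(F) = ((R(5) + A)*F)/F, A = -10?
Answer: -45012760297/198153992102 ≈ -0.22716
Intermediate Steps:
f(F) = -9 (f(F) = ((1 - 10)*F)/F = (-9*F)/F = -9)
111449/(-490666) + f(62)/403847 = 111449/(-490666) - 9/403847 = 111449*(-1/490666) - 9*1/403847 = -111449/490666 - 9/403847 = -45012760297/198153992102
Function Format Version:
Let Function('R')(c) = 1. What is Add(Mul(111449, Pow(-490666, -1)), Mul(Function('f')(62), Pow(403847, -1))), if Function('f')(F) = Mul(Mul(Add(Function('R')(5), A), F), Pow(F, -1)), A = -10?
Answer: Rational(-45012760297, 198153992102) ≈ -0.22716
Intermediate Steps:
Function('f')(F) = -9 (Function('f')(F) = Mul(Mul(Add(1, -10), F), Pow(F, -1)) = Mul(Mul(-9, F), Pow(F, -1)) = -9)
Add(Mul(111449, Pow(-490666, -1)), Mul(Function('f')(62), Pow(403847, -1))) = Add(Mul(111449, Pow(-490666, -1)), Mul(-9, Pow(403847, -1))) = Add(Mul(111449, Rational(-1, 490666)), Mul(-9, Rational(1, 403847))) = Add(Rational(-111449, 490666), Rational(-9, 403847)) = Rational(-45012760297, 198153992102)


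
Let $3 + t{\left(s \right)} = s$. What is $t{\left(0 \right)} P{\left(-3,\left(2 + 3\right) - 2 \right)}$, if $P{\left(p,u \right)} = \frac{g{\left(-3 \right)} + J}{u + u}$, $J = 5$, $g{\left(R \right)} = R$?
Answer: $-1$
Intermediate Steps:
$t{\left(s \right)} = -3 + s$
$P{\left(p,u \right)} = \frac{1}{u}$ ($P{\left(p,u \right)} = \frac{-3 + 5}{u + u} = \frac{2}{2 u} = 2 \frac{1}{2 u} = \frac{1}{u}$)
$t{\left(0 \right)} P{\left(-3,\left(2 + 3\right) - 2 \right)} = \frac{-3 + 0}{\left(2 + 3\right) - 2} = - \frac{3}{5 - 2} = - \frac{3}{3} = \left(-3\right) \frac{1}{3} = -1$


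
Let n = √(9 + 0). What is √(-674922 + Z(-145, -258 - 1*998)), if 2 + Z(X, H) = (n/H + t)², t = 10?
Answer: I*√1064559229015/1256 ≈ 821.48*I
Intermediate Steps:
n = 3 (n = √9 = 3)
Z(X, H) = -2 + (10 + 3/H)² (Z(X, H) = -2 + (3/H + 10)² = -2 + (10 + 3/H)²)
√(-674922 + Z(-145, -258 - 1*998)) = √(-674922 + (98 + 9/(-258 - 1*998)² + 60/(-258 - 1*998))) = √(-674922 + (98 + 9/(-258 - 998)² + 60/(-258 - 998))) = √(-674922 + (98 + 9/(-1256)² + 60/(-1256))) = √(-674922 + (98 + 9*(1/1577536) + 60*(-1/1256))) = √(-674922 + (98 + 9/1577536 - 15/314)) = √(-674922 + 154523177/1577536) = √(-1064559229015/1577536) = I*√1064559229015/1256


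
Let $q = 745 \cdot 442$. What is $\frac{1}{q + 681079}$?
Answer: $\frac{1}{1010369} \approx 9.8974 \cdot 10^{-7}$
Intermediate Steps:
$q = 329290$
$\frac{1}{q + 681079} = \frac{1}{329290 + 681079} = \frac{1}{1010369}$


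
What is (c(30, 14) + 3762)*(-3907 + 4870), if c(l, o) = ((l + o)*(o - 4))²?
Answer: 190059606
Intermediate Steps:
c(l, o) = (-4 + o)²*(l + o)² (c(l, o) = ((l + o)*(-4 + o))² = ((-4 + o)*(l + o))² = (-4 + o)²*(l + o)²)
(c(30, 14) + 3762)*(-3907 + 4870) = ((-4 + 14)²*(30 + 14)² + 3762)*(-3907 + 4870) = (10²*44² + 3762)*963 = (100*1936 + 3762)*963 = (193600 + 3762)*963 = 197362*963 = 190059606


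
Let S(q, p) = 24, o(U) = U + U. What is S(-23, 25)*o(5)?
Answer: 240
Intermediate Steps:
o(U) = 2*U
S(-23, 25)*o(5) = 24*(2*5) = 24*10 = 240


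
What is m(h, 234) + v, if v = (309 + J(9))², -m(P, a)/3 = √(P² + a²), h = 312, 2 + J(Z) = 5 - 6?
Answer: 92466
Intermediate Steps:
J(Z) = -3 (J(Z) = -2 + (5 - 6) = -2 - 1 = -3)
m(P, a) = -3*√(P² + a²)
v = 93636 (v = (309 - 3)² = 306² = 93636)
m(h, 234) + v = -3*√(312² + 234²) + 93636 = -3*√(97344 + 54756) + 93636 = -3*√152100 + 93636 = -3*390 + 93636 = -1170 + 93636 = 92466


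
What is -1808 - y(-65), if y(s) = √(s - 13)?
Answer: -1808 - I*√78 ≈ -1808.0 - 8.8318*I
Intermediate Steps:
y(s) = √(-13 + s)
-1808 - y(-65) = -1808 - √(-13 - 65) = -1808 - √(-78) = -1808 - I*√78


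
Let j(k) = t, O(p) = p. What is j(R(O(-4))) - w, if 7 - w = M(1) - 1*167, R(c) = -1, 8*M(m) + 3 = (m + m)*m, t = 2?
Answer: -1377/8 ≈ -172.13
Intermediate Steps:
M(m) = -3/8 + m**2/4 (M(m) = -3/8 + ((m + m)*m)/8 = -3/8 + ((2*m)*m)/8 = -3/8 + (2*m**2)/8 = -3/8 + m**2/4)
j(k) = 2
w = 1393/8 (w = 7 - ((-3/8 + (1/4)*1**2) - 1*167) = 7 - ((-3/8 + (1/4)*1) - 167) = 7 - ((-3/8 + 1/4) - 167) = 7 - (-1/8 - 167) = 7 - 1*(-1337/8) = 7 + 1337/8 = 1393/8 ≈ 174.13)
j(R(O(-4))) - w = 2 - 1*1393/8 = 2 - 1393/8 = -1377/8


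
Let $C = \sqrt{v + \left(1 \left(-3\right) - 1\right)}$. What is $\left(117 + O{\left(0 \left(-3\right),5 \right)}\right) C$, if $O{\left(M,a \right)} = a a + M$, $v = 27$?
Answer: $142 \sqrt{23} \approx 681.01$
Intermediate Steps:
$C = \sqrt{23}$ ($C = \sqrt{27 + \left(1 \left(-3\right) - 1\right)} = \sqrt{27 - 4} = \sqrt{23} \approx 4.7958$)
$O{\left(M,a \right)} = M + a^{2}$ ($O{\left(M,a \right)} = a^{2} + M = M + a^{2}$)
$\left(117 + O{\left(0 \left(-3\right),5 \right)}\right) C = \left(117 + \left(0 \left(-3\right) + 5^{2}\right)\right) \sqrt{23} = \left(117 + \left(0 + 25\right)\right) \sqrt{23} = \left(117 + 25\right) \sqrt{23} = 142 \sqrt{23}$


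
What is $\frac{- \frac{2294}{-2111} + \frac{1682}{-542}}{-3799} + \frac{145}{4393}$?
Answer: $\frac{320201782316}{9547463813567} \approx 0.033538$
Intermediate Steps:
$\frac{- \frac{2294}{-2111} + \frac{1682}{-542}}{-3799} + \frac{145}{4393} = \left(\left(-2294\right) \left(- \frac{1}{2111}\right) + 1682 \left(- \frac{1}{542}\right)\right) \left(- \frac{1}{3799}\right) + 145 \cdot \frac{1}{4393} = \left(\frac{2294}{2111} - \frac{841}{271}\right) \left(- \frac{1}{3799}\right) + \frac{145}{4393} = \left(- \frac{1153677}{572081}\right) \left(- \frac{1}{3799}\right) + \frac{145}{4393} = \frac{1153677}{2173335719} + \frac{145}{4393} = \frac{320201782316}{9547463813567}$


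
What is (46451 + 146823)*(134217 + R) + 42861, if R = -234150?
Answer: -19314407781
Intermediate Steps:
(46451 + 146823)*(134217 + R) + 42861 = (46451 + 146823)*(134217 - 234150) + 42861 = 193274*(-99933) + 42861 = -19314450642 + 42861 = -19314407781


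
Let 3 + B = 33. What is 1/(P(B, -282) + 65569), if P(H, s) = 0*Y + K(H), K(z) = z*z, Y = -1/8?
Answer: 1/66469 ≈ 1.5045e-5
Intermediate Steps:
B = 30 (B = -3 + 33 = 30)
Y = -⅛ (Y = -1*⅛ = -⅛ ≈ -0.12500)
K(z) = z²
P(H, s) = H² (P(H, s) = 0*(-⅛) + H² = 0 + H² = H²)
1/(P(B, -282) + 65569) = 1/(30² + 65569) = 1/(900 + 65569) = 1/66469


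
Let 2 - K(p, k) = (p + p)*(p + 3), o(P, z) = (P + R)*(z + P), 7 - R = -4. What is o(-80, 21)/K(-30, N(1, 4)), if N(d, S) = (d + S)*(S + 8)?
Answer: -4071/1618 ≈ -2.5161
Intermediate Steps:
R = 11 (R = 7 - 1*(-4) = 7 + 4 = 11)
o(P, z) = (11 + P)*(P + z) (o(P, z) = (P + 11)*(z + P) = (11 + P)*(P + z))
N(d, S) = (8 + S)*(S + d) (N(d, S) = (S + d)*(8 + S) = (8 + S)*(S + d))
K(p, k) = 2 - 2*p*(3 + p) (K(p, k) = 2 - (p + p)*(p + 3) = 2 - 2*p*(3 + p))
o(-80, 21)/K(-30, N(1, 4)) = ((-80)**2 + 11*(-80) + 11*21 - 80*21)/(2 - 6*(-30) - 2*(-30)**2) = (6400 - 880 + 231 - 1680)/(2 + 180 - 2*900) = 4071/(2 + 180 - 1800) = 4071/(-1618) = 4071*(-1/1618) = -4071/1618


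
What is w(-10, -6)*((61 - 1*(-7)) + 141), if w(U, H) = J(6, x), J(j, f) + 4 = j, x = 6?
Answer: 418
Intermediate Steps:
J(j, f) = -4 + j
w(U, H) = 2 (w(U, H) = -4 + 6 = 2)
w(-10, -6)*((61 - 1*(-7)) + 141) = 2*((61 - 1*(-7)) + 141) = 2*((61 + 7) + 141) = 2*(68 + 141) = 2*209 = 418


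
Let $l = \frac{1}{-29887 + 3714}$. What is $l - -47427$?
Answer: $\frac{1241306870}{26173} \approx 47427.0$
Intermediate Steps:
$l = - \frac{1}{26173}$ ($l = \frac{1}{-26173} = - \frac{1}{26173} \approx -3.8207 \cdot 10^{-5}$)
$l - -47427 = - \frac{1}{26173} - -47427 = - \frac{1}{26173} + 47427 = \frac{1241306870}{26173}$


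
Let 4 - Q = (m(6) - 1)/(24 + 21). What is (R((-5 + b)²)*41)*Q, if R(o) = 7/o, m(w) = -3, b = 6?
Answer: 52808/45 ≈ 1173.5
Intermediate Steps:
Q = 184/45 (Q = 4 - (-3 - 1)/(24 + 21) = 4 - (-4)/45 = 4 - 1*(-4/45) = 4 + 4/45 = 184/45 ≈ 4.0889)
(R((-5 + b)²)*41)*Q = ((7/((-5 + 6)²))*41)*(184/45) = ((7/(1²))*41)*(184/45) = ((7/1)*41)*(184/45) = ((7*1)*41)*(184/45) = (7*41)*(184/45) = 287*(184/45) = 52808/45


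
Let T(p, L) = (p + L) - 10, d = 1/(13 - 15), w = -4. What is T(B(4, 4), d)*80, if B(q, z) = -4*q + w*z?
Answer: -3400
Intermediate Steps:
d = -½ (d = 1/(-2) = -½ ≈ -0.50000)
B(q, z) = -4*q - 4*z
T(p, L) = -10 + L + p (T(p, L) = (L + p) - 10 = -10 + L + p)
T(B(4, 4), d)*80 = (-10 - ½ + (-4*4 - 4*4))*80 = (-10 - ½ + (-16 - 16))*80 = (-10 - ½ - 32)*80 = -85/2*80 = -3400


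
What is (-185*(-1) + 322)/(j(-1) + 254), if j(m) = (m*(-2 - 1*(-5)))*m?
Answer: 507/257 ≈ 1.9728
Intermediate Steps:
j(m) = 3*m² (j(m) = (m*(-2 + 5))*m = (m*3)*m = (3*m)*m = 3*m²)
(-185*(-1) + 322)/(j(-1) + 254) = (-185*(-1) + 322)/(3*(-1)² + 254) = (185 + 322)/(3*1 + 254) = 507/(3 + 254) = 507/257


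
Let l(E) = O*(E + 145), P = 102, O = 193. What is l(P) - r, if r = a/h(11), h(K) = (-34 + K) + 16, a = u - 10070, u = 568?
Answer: 324195/7 ≈ 46314.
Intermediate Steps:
a = -9502 (a = 568 - 10070 = -9502)
h(K) = -18 + K
r = 9502/7 (r = -9502/(-18 + 11) = -9502/(-7) = -9502*(-1/7) = 9502/7 ≈ 1357.4)
l(E) = 27985 + 193*E (l(E) = 193*(E + 145) = 193*(145 + E) = 27985 + 193*E)
l(P) - r = (27985 + 193*102) - 1*9502/7 = (27985 + 19686) - 9502/7 = 47671 - 9502/7 = 324195/7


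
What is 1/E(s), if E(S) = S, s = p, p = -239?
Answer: -1/239 ≈ -0.0041841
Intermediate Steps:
s = -239
1/E(s) = 1/(-239) = -1/239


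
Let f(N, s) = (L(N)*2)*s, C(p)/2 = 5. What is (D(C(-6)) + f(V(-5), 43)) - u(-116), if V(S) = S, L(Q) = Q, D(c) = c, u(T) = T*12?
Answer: 972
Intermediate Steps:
u(T) = 12*T
C(p) = 10 (C(p) = 2*5 = 10)
f(N, s) = 2*N*s (f(N, s) = (N*2)*s = (2*N)*s = 2*N*s)
(D(C(-6)) + f(V(-5), 43)) - u(-116) = (10 + 2*(-5)*43) - 12*(-116) = (10 - 430) - 1*(-1392) = -420 + 1392 = 972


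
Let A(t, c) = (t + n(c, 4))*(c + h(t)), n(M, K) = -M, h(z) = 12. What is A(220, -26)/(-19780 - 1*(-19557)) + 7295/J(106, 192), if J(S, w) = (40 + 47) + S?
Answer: 2291477/43039 ≈ 53.242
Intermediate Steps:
J(S, w) = 87 + S
A(t, c) = (12 + c)*(t - c) (A(t, c) = (t - c)*(c + 12) = (t - c)*(12 + c) = (12 + c)*(t - c))
A(220, -26)/(-19780 - 1*(-19557)) + 7295/J(106, 192) = (-1*(-26)**2 - 12*(-26) + 12*220 - 26*220)/(-19780 - 1*(-19557)) + 7295/(87 + 106) = (-1*676 + 312 + 2640 - 5720)/(-19780 + 19557) + 7295/193 = (-676 + 312 + 2640 - 5720)/(-223) + 7295*(1/193) = -3444*(-1/223) + 7295/193 = 3444/223 + 7295/193 = 2291477/43039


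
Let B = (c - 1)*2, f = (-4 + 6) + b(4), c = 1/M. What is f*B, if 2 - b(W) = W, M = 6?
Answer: 0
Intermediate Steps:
c = ⅙ (c = 1/6 = ⅙ ≈ 0.16667)
b(W) = 2 - W
f = 0 (f = (-4 + 6) + (2 - 1*4) = 2 + (2 - 4) = 2 - 2 = 0)
B = -5/3 (B = (⅙ - 1)*2 = -⅚*2 = -5/3 ≈ -1.6667)
f*B = 0*(-5/3) = 0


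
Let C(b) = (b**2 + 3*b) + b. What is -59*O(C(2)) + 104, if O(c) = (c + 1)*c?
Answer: -9100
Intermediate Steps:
C(b) = b**2 + 4*b
O(c) = c*(1 + c) (O(c) = (1 + c)*c = c*(1 + c))
-59*O(C(2)) + 104 = -59*2*(4 + 2)*(1 + 2*(4 + 2)) + 104 = -59*2*6*(1 + 2*6) + 104 = -708*(1 + 12) + 104 = -708*13 + 104 = -59*156 + 104 = -9204 + 104 = -9100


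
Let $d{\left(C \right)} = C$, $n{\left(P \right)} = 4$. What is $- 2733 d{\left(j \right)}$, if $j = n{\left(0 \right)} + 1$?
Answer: $-13665$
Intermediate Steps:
$j = 5$ ($j = 4 + 1 = 5$)
$- 2733 d{\left(j \right)} = \left(-2733\right) 5 = -13665$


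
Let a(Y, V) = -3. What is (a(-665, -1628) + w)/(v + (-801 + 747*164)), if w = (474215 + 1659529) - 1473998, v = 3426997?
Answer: 659743/3548704 ≈ 0.18591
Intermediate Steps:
w = 659746 (w = 2133744 - 1473998 = 659746)
(a(-665, -1628) + w)/(v + (-801 + 747*164)) = (-3 + 659746)/(3426997 + (-801 + 747*164)) = 659743/(3426997 + (-801 + 122508)) = 659743/(3426997 + 121707) = 659743/3548704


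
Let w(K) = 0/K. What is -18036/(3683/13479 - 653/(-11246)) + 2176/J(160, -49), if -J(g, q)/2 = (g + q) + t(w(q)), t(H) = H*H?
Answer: -303526871564504/5574509355 ≈ -54449.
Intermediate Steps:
w(K) = 0
t(H) = H²
J(g, q) = -2*g - 2*q (J(g, q) = -2*((g + q) + 0²) = -2*((g + q) + 0) = -2*(g + q) = -2*g - 2*q)
-18036/(3683/13479 - 653/(-11246)) + 2176/J(160, -49) = -18036/(3683/13479 - 653/(-11246)) + 2176/(-2*160 - 2*(-49)) = -18036/(3683*(1/13479) - 653*(-1/11246)) + 2176/(-320 + 98) = -18036/(3683/13479 + 653/11246) + 2176/(-222) = -18036/50220805/151584834 + 2176*(-1/222) = -18036*151584834/50220805 - 1088/111 = -2733984066024/50220805 - 1088/111 = -303526871564504/5574509355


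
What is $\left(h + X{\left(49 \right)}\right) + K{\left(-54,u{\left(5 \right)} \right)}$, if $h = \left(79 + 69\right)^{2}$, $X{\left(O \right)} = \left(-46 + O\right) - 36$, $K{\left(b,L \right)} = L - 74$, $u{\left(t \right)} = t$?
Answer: $21802$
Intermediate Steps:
$K{\left(b,L \right)} = -74 + L$
$X{\left(O \right)} = -82 + O$
$h = 21904$ ($h = 148^{2} = 21904$)
$\left(h + X{\left(49 \right)}\right) + K{\left(-54,u{\left(5 \right)} \right)} = \left(21904 + \left(-82 + 49\right)\right) + \left(-74 + 5\right) = \left(21904 - 33\right) - 69 = 21871 - 69 = 21802$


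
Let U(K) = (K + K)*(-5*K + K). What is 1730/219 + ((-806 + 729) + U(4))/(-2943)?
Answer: 1712095/214839 ≈ 7.9692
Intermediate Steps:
U(K) = -8*K² (U(K) = (2*K)*(-4*K) = -8*K²)
1730/219 + ((-806 + 729) + U(4))/(-2943) = 1730/219 + ((-806 + 729) - 8*4²)/(-2943) = 1730*(1/219) + (-77 - 8*16)*(-1/2943) = 1730/219 + (-77 - 128)*(-1/2943) = 1730/219 - 205*(-1/2943) = 1730/219 + 205/2943 = 1712095/214839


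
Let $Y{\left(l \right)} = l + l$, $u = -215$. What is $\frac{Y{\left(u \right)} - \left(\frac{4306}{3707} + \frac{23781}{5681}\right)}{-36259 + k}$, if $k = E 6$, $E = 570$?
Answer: $\frac{9168189363}{691571836813} \approx 0.013257$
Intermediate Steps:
$k = 3420$ ($k = 570 \cdot 6 = 3420$)
$Y{\left(l \right)} = 2 l$
$\frac{Y{\left(u \right)} - \left(\frac{4306}{3707} + \frac{23781}{5681}\right)}{-36259 + k} = \frac{2 \left(-215\right) - \left(\frac{4306}{3707} + \frac{23781}{5681}\right)}{-36259 + 3420} = \frac{-430 - \frac{112618553}{21059467}}{-32839} = \left(-430 - \frac{112618553}{21059467}\right) \left(- \frac{1}{32839}\right) = \left(- \frac{9168189363}{21059467}\right) \left(- \frac{1}{32839}\right) = \frac{9168189363}{691571836813}$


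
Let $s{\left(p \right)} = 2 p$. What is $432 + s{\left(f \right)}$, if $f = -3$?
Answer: $426$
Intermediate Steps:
$432 + s{\left(f \right)} = 432 + 2 \left(-3\right) = 432 - 6 = 426$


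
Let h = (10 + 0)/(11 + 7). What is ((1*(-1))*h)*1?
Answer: -5/9 ≈ -0.55556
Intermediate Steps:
h = 5/9 (h = 10/18 = 10*(1/18) = 5/9 ≈ 0.55556)
((1*(-1))*h)*1 = ((1*(-1))*(5/9))*1 = -1*5/9*1 = -5/9*1 = -5/9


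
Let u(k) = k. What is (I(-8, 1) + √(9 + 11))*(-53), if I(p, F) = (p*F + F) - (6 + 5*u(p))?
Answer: -1431 - 106*√5 ≈ -1668.0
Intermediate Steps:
I(p, F) = -6 + F - 5*p + F*p (I(p, F) = (p*F + F) - (6 + 5*p) = (F*p + F) + (-6 - 5*p) = (F + F*p) + (-6 - 5*p) = -6 + F - 5*p + F*p)
(I(-8, 1) + √(9 + 11))*(-53) = ((-6 + 1 - 5*(-8) + 1*(-8)) + √(9 + 11))*(-53) = ((-6 + 1 + 40 - 8) + √20)*(-53) = (27 + 2*√5)*(-53) = -1431 - 106*√5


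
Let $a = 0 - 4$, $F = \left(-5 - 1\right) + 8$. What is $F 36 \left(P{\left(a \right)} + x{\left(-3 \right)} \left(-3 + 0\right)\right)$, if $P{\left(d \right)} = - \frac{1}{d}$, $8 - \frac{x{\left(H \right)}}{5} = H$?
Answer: $-11862$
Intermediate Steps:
$x{\left(H \right)} = 40 - 5 H$
$F = 2$ ($F = -6 + 8 = 2$)
$a = -4$
$F 36 \left(P{\left(a \right)} + x{\left(-3 \right)} \left(-3 + 0\right)\right) = 2 \cdot 36 \left(- \frac{1}{-4} + \left(40 - -15\right) \left(-3 + 0\right)\right) = 72 \left(\left(-1\right) \left(- \frac{1}{4}\right) + \left(40 + 15\right) \left(-3\right)\right) = 72 \left(\frac{1}{4} + 55 \left(-3\right)\right) = 72 \left(\frac{1}{4} - 165\right) = 72 \left(- \frac{659}{4}\right) = -11862$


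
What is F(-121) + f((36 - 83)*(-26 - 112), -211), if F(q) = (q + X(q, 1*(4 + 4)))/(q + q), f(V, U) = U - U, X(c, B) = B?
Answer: 113/242 ≈ 0.46694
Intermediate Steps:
f(V, U) = 0
F(q) = (8 + q)/(2*q) (F(q) = (q + 1*(4 + 4))/(q + q) = (q + 1*8)/((2*q)) = (q + 8)*(1/(2*q)) = (8 + q)*(1/(2*q)) = (8 + q)/(2*q))
F(-121) + f((36 - 83)*(-26 - 112), -211) = (½)*(8 - 121)/(-121) + 0 = (½)*(-1/121)*(-113) + 0 = 113/242 + 0 = 113/242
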